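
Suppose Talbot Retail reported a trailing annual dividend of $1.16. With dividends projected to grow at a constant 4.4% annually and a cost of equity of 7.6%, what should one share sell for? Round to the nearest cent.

$37.85

Gordon growth model: P₀ = D₁/(r − g). D₁ = 1.16 × (1 + 0.044) = 1.2110.
P₀ = 1.2110 / (0.076 − 0.044) = 1.2110 / 0.032 = 37.8450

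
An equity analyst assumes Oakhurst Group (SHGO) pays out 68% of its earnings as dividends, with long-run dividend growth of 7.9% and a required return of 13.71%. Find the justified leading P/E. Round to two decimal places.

11.70

Justified leading P/E = b/(r−g) = 0.68/(0.1371−0.079) = 11.7040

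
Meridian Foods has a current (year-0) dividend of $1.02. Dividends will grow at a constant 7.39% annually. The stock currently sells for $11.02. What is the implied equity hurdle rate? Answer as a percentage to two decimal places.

17.33%

Rearranging the constant-growth DDM: r = D₁/P₀ + g.
D₁ = 1.02 × (1 + 0.0739) = 1.0954.
r = 1.0954 / 11.02 + 0.0739 = 0.09940 + 0.0739 = 0.17330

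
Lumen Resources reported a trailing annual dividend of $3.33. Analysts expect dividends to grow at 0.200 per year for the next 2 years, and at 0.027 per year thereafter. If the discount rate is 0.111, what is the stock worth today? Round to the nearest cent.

$54.98

Two-stage DDM. Project D₁…D_2 at 0.2, terminal growth 0.027, discount at r = 0.111.
D_1 = 3.9960
D_2 = 4.7952
Terminal value at t=2: TV = D_3/(r−g) = 4.9247/(0.111−0.027) = 58.6270
P₀ = 3.9960/(1+0.111)^1 + 4.7952/(1+0.111)^2 + 58.6270/(1+0.111)^2 = 54.9790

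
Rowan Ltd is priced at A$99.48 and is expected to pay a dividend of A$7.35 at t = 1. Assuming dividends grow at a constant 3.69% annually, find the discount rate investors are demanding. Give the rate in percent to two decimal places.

Rearranging the constant-growth DDM: r = D₁/P₀ + g.
r = 7.3500 / 99.48 + 0.0369 = 0.07388 + 0.0369 = 0.11078

11.08%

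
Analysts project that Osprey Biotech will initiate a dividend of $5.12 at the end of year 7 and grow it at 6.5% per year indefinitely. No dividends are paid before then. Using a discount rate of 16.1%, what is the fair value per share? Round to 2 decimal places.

$21.78

Deferred-dividend DDM. At t=6 the remaining stream is a growing perpetuity with first payment D_7 = 5.12.
V_6 = D_7/(r−g) = 5.12/(0.161−0.065) = 53.3333
P₀ = V_6/(1+r)^6 = 53.3333/(1+0.161)^6 = 21.7774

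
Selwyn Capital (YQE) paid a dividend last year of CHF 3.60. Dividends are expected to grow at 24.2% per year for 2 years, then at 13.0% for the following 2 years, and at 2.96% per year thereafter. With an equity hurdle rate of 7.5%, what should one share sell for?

Three-stage DDM. Project D₁…D_4; terminal Gordon value at t=4 with g = 0.0296; discount at r = 0.075.
D_1 = 4.4712
D_2 = 5.5532
D_3 = 6.2752
D_4 = 7.0909
TV_4 = 7.3008/(0.075−0.0296) = 160.8108
P₀ = Σ Dₜ/(1+r)ᵗ + TV_4/(1+r)^4 = 139.7408

CHF 139.74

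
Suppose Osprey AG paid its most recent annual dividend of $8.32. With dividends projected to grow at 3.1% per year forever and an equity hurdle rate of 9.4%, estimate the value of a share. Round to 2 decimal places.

$136.16

Gordon growth model: P₀ = D₁/(r − g). D₁ = 8.32 × (1 + 0.031) = 8.5779.
P₀ = 8.5779 / (0.094 − 0.031) = 8.5779 / 0.063 = 136.1575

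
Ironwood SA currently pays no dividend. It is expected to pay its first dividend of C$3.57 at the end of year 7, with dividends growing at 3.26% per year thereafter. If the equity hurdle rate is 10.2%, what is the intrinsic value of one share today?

Deferred-dividend DDM. At t=6 the remaining stream is a growing perpetuity with first payment D_7 = 3.57.
V_6 = D_7/(r−g) = 3.57/(0.102−0.0326) = 51.4409
P₀ = V_6/(1+r)^6 = 51.4409/(1+0.102)^6 = 28.7223

C$28.72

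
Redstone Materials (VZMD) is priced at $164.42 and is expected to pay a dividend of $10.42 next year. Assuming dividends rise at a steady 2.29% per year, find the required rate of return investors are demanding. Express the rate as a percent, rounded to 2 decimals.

8.63%

Rearranging the constant-growth DDM: r = D₁/P₀ + g.
r = 10.4200 / 164.42 + 0.0229 = 0.06337 + 0.0229 = 0.08627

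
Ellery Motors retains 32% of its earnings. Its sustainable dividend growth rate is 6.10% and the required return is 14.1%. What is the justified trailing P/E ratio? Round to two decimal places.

Payout ratio b = 1 − 0.32 = 0.68.
Justified trailing P/E = b(1+g)/(r−g) = 0.68×(1+0.061)/(0.141−0.061) = 9.0185

9.02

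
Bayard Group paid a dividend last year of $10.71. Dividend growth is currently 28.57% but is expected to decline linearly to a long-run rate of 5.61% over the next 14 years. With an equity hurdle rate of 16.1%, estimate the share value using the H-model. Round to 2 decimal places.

H-model: P₀ = D₀[(1+g_L) + H(g_S−g_L)]/(r−g_L), with H = 14/2 = 7.
P₀ = 10.71 × [(1+0.0561) + 7×(0.2857−0.0561)] / (0.161−0.0561)
   = 10.71 × 2.6633 / 0.1049 = 271.9156

$271.92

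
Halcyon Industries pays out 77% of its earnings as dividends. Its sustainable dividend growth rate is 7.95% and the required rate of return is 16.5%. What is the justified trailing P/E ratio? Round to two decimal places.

Justified trailing P/E = b(1+g)/(r−g) = 0.77×(1+0.0795)/(0.165−0.0795) = 9.7218

9.72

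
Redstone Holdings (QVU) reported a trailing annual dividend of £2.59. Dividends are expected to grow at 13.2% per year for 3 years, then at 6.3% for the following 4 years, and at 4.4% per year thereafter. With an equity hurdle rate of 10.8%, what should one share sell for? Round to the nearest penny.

£56.25

Three-stage DDM. Project D₁…D_7; terminal Gordon value at t=7 with g = 0.044; discount at r = 0.108.
D_1 = 2.9319
D_2 = 3.3189
D_3 = 3.7570
D_4 = 3.9937
D_5 = 4.2453
D_6 = 4.5127
D_7 = 4.7970
TV_7 = 5.0081/(0.108−0.044) = 78.2515
P₀ = Σ Dₜ/(1+r)ᵗ + TV_7/(1+r)^7 = 56.2516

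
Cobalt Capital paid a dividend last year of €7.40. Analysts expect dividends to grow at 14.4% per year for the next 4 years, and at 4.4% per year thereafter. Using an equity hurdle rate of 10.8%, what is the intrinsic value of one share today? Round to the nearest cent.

€169.27

Two-stage DDM. Project D₁…D_4 at 0.144, terminal growth 0.044, discount at r = 0.108.
D_1 = 8.4656
D_2 = 9.6846
D_3 = 11.0792
D_4 = 12.6746
Terminal value at t=4: TV = D_5/(r−g) = 13.2323/(0.108−0.044) = 206.7552
P₀ = 8.4656/(1+0.108)^1 + 9.6846/(1+0.108)^2 + 11.0792/(1+0.108)^3 + 12.6746/(1+0.108)^4 + 206.7552/(1+0.108)^4 = 169.2658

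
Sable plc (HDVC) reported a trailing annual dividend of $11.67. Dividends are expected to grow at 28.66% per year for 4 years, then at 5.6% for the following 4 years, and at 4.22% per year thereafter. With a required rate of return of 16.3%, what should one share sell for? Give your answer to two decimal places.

Three-stage DDM. Project D₁…D_8; terminal Gordon value at t=8 with g = 0.0422; discount at r = 0.163.
D_1 = 15.0146
D_2 = 19.3178
D_3 = 24.8543
D_4 = 31.9775
D_5 = 33.7683
D_6 = 35.6593
D_7 = 37.6562
D_8 = 39.7650
TV_8 = 41.4431/(0.163−0.0422) = 343.0717
P₀ = Σ Dₜ/(1+r)ᵗ + TV_8/(1+r)^8 = 218.2263

$218.23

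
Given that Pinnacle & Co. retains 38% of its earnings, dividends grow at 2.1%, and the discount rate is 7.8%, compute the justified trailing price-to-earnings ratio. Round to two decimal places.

Payout ratio b = 1 − 0.38 = 0.62.
Justified trailing P/E = b(1+g)/(r−g) = 0.62×(1+0.021)/(0.078−0.021) = 11.1056

11.11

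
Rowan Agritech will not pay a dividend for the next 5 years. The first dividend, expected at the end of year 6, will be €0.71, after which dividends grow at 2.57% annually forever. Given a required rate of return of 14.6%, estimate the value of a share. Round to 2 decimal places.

€2.99

Deferred-dividend DDM. At t=5 the remaining stream is a growing perpetuity with first payment D_6 = 0.71.
V_5 = D_6/(r−g) = 0.71/(0.146−0.0257) = 5.9019
P₀ = V_5/(1+r)^5 = 5.9019/(1+0.146)^5 = 2.9859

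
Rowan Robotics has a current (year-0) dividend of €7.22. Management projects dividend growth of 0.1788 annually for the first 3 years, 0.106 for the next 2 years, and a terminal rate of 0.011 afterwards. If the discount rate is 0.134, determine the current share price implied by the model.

Three-stage DDM. Project D₁…D_5; terminal Gordon value at t=5 with g = 0.011; discount at r = 0.134.
D_1 = 8.5109
D_2 = 10.0327
D_3 = 11.8265
D_4 = 13.0801
D_5 = 14.4666
TV_5 = 14.6258/(0.134−0.011) = 118.9088
P₀ = Σ Dₜ/(1+r)ᵗ + TV_5/(1+r)^5 = 102.4497

€102.45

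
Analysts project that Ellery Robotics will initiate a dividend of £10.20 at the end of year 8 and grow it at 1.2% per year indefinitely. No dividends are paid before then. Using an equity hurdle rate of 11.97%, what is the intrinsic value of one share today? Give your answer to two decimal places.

Deferred-dividend DDM. At t=7 the remaining stream is a growing perpetuity with first payment D_8 = 10.20.
V_7 = D_8/(r−g) = 10.20/(0.1197−0.012) = 94.7075
P₀ = V_7/(1+r)^7 = 94.7075/(1+0.1197)^7 = 42.9213

£42.92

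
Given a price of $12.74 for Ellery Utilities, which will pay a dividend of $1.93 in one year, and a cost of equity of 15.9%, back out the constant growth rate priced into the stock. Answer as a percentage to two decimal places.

From P₀ = D₁/(r − g), the implied growth is g = r − D₁/P₀.
g = 0.159 − 1.93/12.74 = 0.159 − 0.15149 = 0.00751

0.75%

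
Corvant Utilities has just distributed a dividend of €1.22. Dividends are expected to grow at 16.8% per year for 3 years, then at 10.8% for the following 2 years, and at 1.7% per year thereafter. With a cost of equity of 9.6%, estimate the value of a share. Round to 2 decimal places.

Three-stage DDM. Project D₁…D_5; terminal Gordon value at t=5 with g = 0.017; discount at r = 0.096.
D_1 = 1.4250
D_2 = 1.6644
D_3 = 1.9440
D_4 = 2.1539
D_5 = 2.3865
TV_5 = 2.4271/(0.096−0.017) = 30.7229
P₀ = Σ Dₜ/(1+r)ᵗ + TV_5/(1+r)^5 = 26.5913

€26.59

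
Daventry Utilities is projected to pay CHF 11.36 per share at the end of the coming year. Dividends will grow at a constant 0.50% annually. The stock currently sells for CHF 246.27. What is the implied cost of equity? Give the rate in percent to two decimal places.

Rearranging the constant-growth DDM: r = D₁/P₀ + g.
r = 11.3600 / 246.27 + 0.005 = 0.04613 + 0.005 = 0.05113

5.11%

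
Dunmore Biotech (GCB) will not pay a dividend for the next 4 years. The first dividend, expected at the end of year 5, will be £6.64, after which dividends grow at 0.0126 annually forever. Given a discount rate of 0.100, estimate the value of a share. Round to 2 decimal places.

£51.89

Deferred-dividend DDM. At t=4 the remaining stream is a growing perpetuity with first payment D_5 = 6.64.
V_4 = D_5/(r−g) = 6.64/(0.1−0.0126) = 75.9725
P₀ = V_4/(1+r)^4 = 75.9725/(1+0.1)^4 = 51.8903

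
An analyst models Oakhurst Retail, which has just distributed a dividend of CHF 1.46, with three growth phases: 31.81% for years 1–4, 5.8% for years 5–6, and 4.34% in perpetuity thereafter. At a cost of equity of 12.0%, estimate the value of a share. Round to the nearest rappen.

Three-stage DDM. Project D₁…D_6; terminal Gordon value at t=6 with g = 0.0434; discount at r = 0.12.
D_1 = 1.9244
D_2 = 2.5366
D_3 = 3.3435
D_4 = 4.4070
D_5 = 4.6626
D_6 = 4.9331
TV_6 = 5.1472/(0.12−0.0434) = 67.1954
P₀ = Σ Dₜ/(1+r)ᵗ + TV_6/(1+r)^6 = 48.1092

CHF 48.11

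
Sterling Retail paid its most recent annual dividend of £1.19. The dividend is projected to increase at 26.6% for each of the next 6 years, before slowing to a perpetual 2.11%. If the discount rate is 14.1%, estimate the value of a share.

£29.35

Two-stage DDM. Project D₁…D_6 at 0.266, terminal growth 0.0211, discount at r = 0.141.
D_1 = 1.5065
D_2 = 1.9073
D_3 = 2.4146
D_4 = 3.0569
D_5 = 3.8700
D_6 = 4.8995
Terminal value at t=6: TV = D_7/(r−g) = 5.0028/(0.141−0.0211) = 41.7252
P₀ = 1.5065/(1+0.141)^1 + 1.9073/(1+0.141)^2 + 2.4146/(1+0.141)^3 + 3.0569/(1+0.141)^4 + 3.8700/(1+0.141)^5 + 4.8995/(1+0.141)^6 + 41.7252/(1+0.141)^6 = 29.3458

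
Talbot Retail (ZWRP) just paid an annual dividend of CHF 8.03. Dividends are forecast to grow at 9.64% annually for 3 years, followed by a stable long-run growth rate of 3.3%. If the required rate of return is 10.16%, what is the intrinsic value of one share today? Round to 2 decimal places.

CHF 143.08

Two-stage DDM. Project D₁…D_3 at 0.0964, terminal growth 0.033, discount at r = 0.1016.
D_1 = 8.8041
D_2 = 9.6528
D_3 = 10.5833
Terminal value at t=3: TV = D_4/(r−g) = 10.9326/(0.1016−0.033) = 159.3672
P₀ = 8.8041/(1+0.1016)^1 + 9.6528/(1+0.1016)^2 + 10.5833/(1+0.1016)^3 + 159.3672/(1+0.1016)^3 = 143.0772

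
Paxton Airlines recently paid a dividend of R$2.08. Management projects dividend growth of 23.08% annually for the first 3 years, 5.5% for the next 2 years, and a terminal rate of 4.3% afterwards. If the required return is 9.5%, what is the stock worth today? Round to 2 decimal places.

Three-stage DDM. Project D₁…D_5; terminal Gordon value at t=5 with g = 0.043; discount at r = 0.095.
D_1 = 2.5601
D_2 = 3.1509
D_3 = 3.8782
D_4 = 4.0915
D_5 = 4.3165
TV_5 = 4.5021/(0.095−0.043) = 86.5788
P₀ = Σ Dₜ/(1+r)ᵗ + TV_5/(1+r)^5 = 68.5048

R$68.50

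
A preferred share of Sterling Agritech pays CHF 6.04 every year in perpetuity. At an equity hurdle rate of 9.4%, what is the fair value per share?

CHF 64.26

Zero-growth DDM (perpetuity): P₀ = D/r = 6.04 / 0.094 = 64.2553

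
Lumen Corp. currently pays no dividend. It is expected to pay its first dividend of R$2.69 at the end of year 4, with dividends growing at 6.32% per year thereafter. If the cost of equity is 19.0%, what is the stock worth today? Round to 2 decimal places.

Deferred-dividend DDM. At t=3 the remaining stream is a growing perpetuity with first payment D_4 = 2.69.
V_3 = D_4/(r−g) = 2.69/(0.19−0.0632) = 21.2145
P₀ = V_3/(1+r)^3 = 21.2145/(1+0.19)^3 = 12.5890

R$12.59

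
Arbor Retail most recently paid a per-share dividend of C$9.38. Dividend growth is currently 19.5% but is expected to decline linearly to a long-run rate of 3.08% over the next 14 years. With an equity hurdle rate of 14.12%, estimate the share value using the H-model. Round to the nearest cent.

H-model: P₀ = D₀[(1+g_L) + H(g_S−g_L)]/(r−g_L), with H = 14/2 = 7.
P₀ = 9.38 × [(1+0.0308) + 7×(0.195−0.0308)] / (0.1412−0.0308)
   = 9.38 × 2.1802 / 0.1104 = 185.2380

C$185.24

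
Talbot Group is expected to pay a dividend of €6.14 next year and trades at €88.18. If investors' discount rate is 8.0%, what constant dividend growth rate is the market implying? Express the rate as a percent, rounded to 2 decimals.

1.04%

From P₀ = D₁/(r − g), the implied growth is g = r − D₁/P₀.
g = 0.08 − 6.14/88.18 = 0.08 − 0.06963 = 0.01037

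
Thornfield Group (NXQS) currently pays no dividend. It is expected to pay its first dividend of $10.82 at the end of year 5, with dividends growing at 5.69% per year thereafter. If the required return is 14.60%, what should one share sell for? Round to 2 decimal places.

$70.41

Deferred-dividend DDM. At t=4 the remaining stream is a growing perpetuity with first payment D_5 = 10.82.
V_4 = D_5/(r−g) = 10.82/(0.146−0.0569) = 121.4366
P₀ = V_4/(1+r)^4 = 121.4366/(1+0.146)^4 = 70.4062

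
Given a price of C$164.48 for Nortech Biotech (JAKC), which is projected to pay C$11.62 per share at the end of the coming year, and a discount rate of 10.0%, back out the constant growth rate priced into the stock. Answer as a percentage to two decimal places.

From P₀ = D₁/(r − g), the implied growth is g = r − D₁/P₀.
g = 0.1 − 11.62/164.48 = 0.1 − 0.07065 = 0.02935

2.94%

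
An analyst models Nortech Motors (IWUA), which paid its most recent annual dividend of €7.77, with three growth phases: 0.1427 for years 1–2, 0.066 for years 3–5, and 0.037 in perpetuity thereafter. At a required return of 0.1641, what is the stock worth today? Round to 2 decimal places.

€80.90

Three-stage DDM. Project D₁…D_5; terminal Gordon value at t=5 with g = 0.037; discount at r = 0.1641.
D_1 = 8.8788
D_2 = 10.1458
D_3 = 10.8154
D_4 = 11.5292
D_5 = 12.2901
TV_5 = 12.7449/(0.1641−0.037) = 100.2745
P₀ = Σ Dₜ/(1+r)ᵗ + TV_5/(1+r)^5 = 80.9047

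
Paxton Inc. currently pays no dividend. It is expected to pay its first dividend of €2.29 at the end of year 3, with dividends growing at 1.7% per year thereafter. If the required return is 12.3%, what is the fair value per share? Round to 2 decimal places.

Deferred-dividend DDM. At t=2 the remaining stream is a growing perpetuity with first payment D_3 = 2.29.
V_2 = D_3/(r−g) = 2.29/(0.123−0.017) = 21.6038
P₀ = V_2/(1+r)^2 = 21.6038/(1+0.123)^2 = 17.1305

€17.13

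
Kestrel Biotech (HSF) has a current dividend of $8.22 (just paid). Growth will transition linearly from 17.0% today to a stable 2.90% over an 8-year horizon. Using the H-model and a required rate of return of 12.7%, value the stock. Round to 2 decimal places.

H-model: P₀ = D₀[(1+g_L) + H(g_S−g_L)]/(r−g_L), with H = 8/2 = 4.
P₀ = 8.22 × [(1+0.029) + 4×(0.17−0.029)] / (0.127−0.029)
   = 8.22 × 1.5930 / 0.098 = 133.6169

$133.62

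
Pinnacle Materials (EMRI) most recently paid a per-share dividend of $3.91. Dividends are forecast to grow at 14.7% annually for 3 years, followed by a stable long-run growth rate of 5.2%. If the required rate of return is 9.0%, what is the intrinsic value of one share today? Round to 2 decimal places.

$139.13

Two-stage DDM. Project D₁…D_3 at 0.147, terminal growth 0.052, discount at r = 0.09.
D_1 = 4.4848
D_2 = 5.1440
D_3 = 5.9002
Terminal value at t=3: TV = D_4/(r−g) = 6.2070/(0.09−0.052) = 163.3425
P₀ = 4.4848/(1+0.09)^1 + 5.1440/(1+0.09)^2 + 5.9002/(1+0.09)^3 + 163.3425/(1+0.09)^3 = 139.1305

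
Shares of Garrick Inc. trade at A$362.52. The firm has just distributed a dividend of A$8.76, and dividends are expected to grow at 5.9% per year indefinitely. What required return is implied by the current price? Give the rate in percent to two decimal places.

Rearranging the constant-growth DDM: r = D₁/P₀ + g.
D₁ = 8.76 × (1 + 0.059) = 9.2768.
r = 9.2768 / 362.52 + 0.059 = 0.02559 + 0.059 = 0.08459

8.46%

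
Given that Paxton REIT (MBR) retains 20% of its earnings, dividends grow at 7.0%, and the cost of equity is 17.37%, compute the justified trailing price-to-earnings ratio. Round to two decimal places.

Payout ratio b = 1 − 0.20 = 0.80.
Justified trailing P/E = b(1+g)/(r−g) = 0.80×(1+0.07)/(0.1737−0.07) = 8.2546

8.25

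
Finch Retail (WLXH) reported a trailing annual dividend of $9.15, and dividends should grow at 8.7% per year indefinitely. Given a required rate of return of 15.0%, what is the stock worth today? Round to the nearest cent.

Gordon growth model: P₀ = D₁/(r − g). D₁ = 9.15 × (1 + 0.087) = 9.9460.
P₀ = 9.9460 / (0.15 − 0.087) = 9.9460 / 0.063 = 157.8738

$157.87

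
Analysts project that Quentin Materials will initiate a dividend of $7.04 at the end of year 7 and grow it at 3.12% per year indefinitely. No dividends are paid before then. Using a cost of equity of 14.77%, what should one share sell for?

Deferred-dividend DDM. At t=6 the remaining stream is a growing perpetuity with first payment D_7 = 7.04.
V_6 = D_7/(r−g) = 7.04/(0.1477−0.0312) = 60.4292
P₀ = V_6/(1+r)^6 = 60.4292/(1+0.1477)^6 = 26.4409

$26.44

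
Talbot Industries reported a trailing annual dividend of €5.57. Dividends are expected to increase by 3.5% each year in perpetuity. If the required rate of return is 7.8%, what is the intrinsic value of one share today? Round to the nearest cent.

Gordon growth model: P₀ = D₁/(r − g). D₁ = 5.57 × (1 + 0.035) = 5.7649.
P₀ = 5.7649 / (0.078 − 0.035) = 5.7649 / 0.043 = 134.0686

€134.07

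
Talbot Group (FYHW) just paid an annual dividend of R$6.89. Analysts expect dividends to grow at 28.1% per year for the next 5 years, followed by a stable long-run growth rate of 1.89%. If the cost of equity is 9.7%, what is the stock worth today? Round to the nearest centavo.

R$251.35

Two-stage DDM. Project D₁…D_5 at 0.281, terminal growth 0.0189, discount at r = 0.097.
D_1 = 8.8261
D_2 = 11.3062
D_3 = 14.4833
D_4 = 18.5531
D_5 = 23.7665
Terminal value at t=5: TV = D_6/(r−g) = 24.2157/(0.097−0.0189) = 310.0598
P₀ = 8.8261/(1+0.097)^1 + 11.3062/(1+0.097)^2 + 14.4833/(1+0.097)^3 + 18.5531/(1+0.097)^4 + 23.7665/(1+0.097)^5 + 310.0598/(1+0.097)^5 = 251.3527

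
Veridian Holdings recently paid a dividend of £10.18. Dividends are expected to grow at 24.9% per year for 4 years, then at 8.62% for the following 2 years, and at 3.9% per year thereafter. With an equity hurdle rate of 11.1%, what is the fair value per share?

£310.77

Three-stage DDM. Project D₁…D_6; terminal Gordon value at t=6 with g = 0.039; discount at r = 0.111.
D_1 = 12.7148
D_2 = 15.8808
D_3 = 19.8351
D_4 = 24.7741
D_5 = 26.9096
D_6 = 29.2292
TV_6 = 30.3692/(0.111−0.039) = 421.7938
P₀ = Σ Dₜ/(1+r)ᵗ + TV_6/(1+r)^6 = 310.7692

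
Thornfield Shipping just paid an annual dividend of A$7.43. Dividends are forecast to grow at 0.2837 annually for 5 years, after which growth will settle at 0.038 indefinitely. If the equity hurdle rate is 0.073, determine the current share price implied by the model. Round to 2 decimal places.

Two-stage DDM. Project D₁…D_5 at 0.2837, terminal growth 0.038, discount at r = 0.073.
D_1 = 9.5379
D_2 = 12.2438
D_3 = 15.7174
D_4 = 20.1764
D_5 = 25.9004
Terminal value at t=5: TV = D_6/(r−g) = 26.8846/(0.073−0.038) = 768.1319
P₀ = 9.5379/(1+0.073)^1 + 12.2438/(1+0.073)^2 + 15.7174/(1+0.073)^3 + 20.1764/(1+0.073)^4 + 25.9004/(1+0.073)^5 + 768.1319/(1+0.073)^5 = 605.7312

A$605.73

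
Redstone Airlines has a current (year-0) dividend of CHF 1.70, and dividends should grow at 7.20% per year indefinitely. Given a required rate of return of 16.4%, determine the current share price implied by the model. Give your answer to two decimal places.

Gordon growth model: P₀ = D₁/(r − g). D₁ = 1.70 × (1 + 0.072) = 1.8224.
P₀ = 1.8224 / (0.164 − 0.072) = 1.8224 / 0.092 = 19.8087

CHF 19.81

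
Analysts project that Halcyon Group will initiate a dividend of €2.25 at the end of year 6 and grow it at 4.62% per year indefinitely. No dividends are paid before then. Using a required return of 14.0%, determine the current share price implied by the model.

€12.46

Deferred-dividend DDM. At t=5 the remaining stream is a growing perpetuity with first payment D_6 = 2.25.
V_5 = D_6/(r−g) = 2.25/(0.14−0.0462) = 23.9872
P₀ = V_5/(1+r)^5 = 23.9872/(1+0.14)^5 = 12.4582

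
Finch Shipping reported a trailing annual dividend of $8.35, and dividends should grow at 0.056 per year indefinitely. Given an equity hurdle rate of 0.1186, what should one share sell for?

Gordon growth model: P₀ = D₁/(r − g). D₁ = 8.35 × (1 + 0.056) = 8.8176.
P₀ = 8.8176 / (0.1186 − 0.056) = 8.8176 / 0.0626 = 140.8562

$140.86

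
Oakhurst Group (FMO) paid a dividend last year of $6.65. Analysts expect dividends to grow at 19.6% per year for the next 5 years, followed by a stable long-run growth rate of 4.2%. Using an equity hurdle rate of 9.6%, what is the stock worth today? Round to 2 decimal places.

Two-stage DDM. Project D₁…D_5 at 0.196, terminal growth 0.042, discount at r = 0.096.
D_1 = 7.9534
D_2 = 9.5123
D_3 = 11.3767
D_4 = 13.6065
D_5 = 16.2734
Terminal value at t=5: TV = D_6/(r−g) = 16.9569/(0.096−0.042) = 314.0158
P₀ = 7.9534/(1+0.096)^1 + 9.5123/(1+0.096)^2 + 11.3767/(1+0.096)^3 + 13.6065/(1+0.096)^4 + 16.2734/(1+0.096)^5 + 314.0158/(1+0.096)^5 = 242.1002

$242.10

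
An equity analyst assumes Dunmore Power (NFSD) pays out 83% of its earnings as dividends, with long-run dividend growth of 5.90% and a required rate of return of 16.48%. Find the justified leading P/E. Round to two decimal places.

Justified leading P/E = b/(r−g) = 0.83/(0.1648−0.059) = 7.8450

7.84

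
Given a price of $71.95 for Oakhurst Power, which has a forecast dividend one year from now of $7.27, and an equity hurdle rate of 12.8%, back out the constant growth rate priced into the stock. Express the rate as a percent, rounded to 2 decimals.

2.70%

From P₀ = D₁/(r − g), the implied growth is g = r − D₁/P₀.
g = 0.128 − 7.27/71.95 = 0.128 − 0.10104 = 0.02696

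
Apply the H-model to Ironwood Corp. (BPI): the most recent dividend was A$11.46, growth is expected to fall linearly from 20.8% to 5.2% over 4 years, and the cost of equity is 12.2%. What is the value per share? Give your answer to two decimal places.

H-model: P₀ = D₀[(1+g_L) + H(g_S−g_L)]/(r−g_L), with H = 4/2 = 2.
P₀ = 11.46 × [(1+0.052) + 2×(0.208−0.052)] / (0.122−0.052)
   = 11.46 × 1.3640 / 0.07 = 223.3063

A$223.31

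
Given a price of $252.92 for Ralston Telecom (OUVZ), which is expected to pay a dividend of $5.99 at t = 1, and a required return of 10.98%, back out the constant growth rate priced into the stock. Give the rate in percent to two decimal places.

8.61%

From P₀ = D₁/(r − g), the implied growth is g = r − D₁/P₀.
g = 0.1098 − 5.99/252.92 = 0.1098 − 0.02368 = 0.08612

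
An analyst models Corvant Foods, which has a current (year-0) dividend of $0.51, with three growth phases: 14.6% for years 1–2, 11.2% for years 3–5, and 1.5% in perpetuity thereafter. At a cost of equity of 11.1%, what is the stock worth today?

Three-stage DDM. Project D₁…D_5; terminal Gordon value at t=5 with g = 0.015; discount at r = 0.111.
D_1 = 0.5845
D_2 = 0.6698
D_3 = 0.7448
D_4 = 0.8282
D_5 = 0.9210
TV_5 = 0.9348/(0.111−0.015) = 9.7375
P₀ = Σ Dₜ/(1+r)ᵗ + TV_5/(1+r)^5 = 8.4523

$8.45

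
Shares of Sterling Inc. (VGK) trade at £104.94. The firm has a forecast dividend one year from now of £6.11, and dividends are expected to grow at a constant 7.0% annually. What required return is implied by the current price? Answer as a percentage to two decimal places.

12.82%

Rearranging the constant-growth DDM: r = D₁/P₀ + g.
r = 6.1100 / 104.94 + 0.07 = 0.05822 + 0.07 = 0.12822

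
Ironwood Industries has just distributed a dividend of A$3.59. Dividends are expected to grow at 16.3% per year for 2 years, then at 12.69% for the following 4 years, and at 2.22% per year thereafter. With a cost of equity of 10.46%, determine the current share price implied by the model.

Three-stage DDM. Project D₁…D_6; terminal Gordon value at t=6 with g = 0.0222; discount at r = 0.1046.
D_1 = 4.1752
D_2 = 4.8557
D_3 = 5.4719
D_4 = 6.1663
D_5 = 6.9488
D_6 = 7.8306
TV_6 = 8.0044/(0.1046−0.0222) = 97.1413
P₀ = Σ Dₜ/(1+r)ᵗ + TV_6/(1+r)^6 = 77.9756

A$77.98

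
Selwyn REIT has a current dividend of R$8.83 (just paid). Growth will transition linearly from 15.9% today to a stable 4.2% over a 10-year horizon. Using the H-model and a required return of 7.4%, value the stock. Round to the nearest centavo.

R$448.95

H-model: P₀ = D₀[(1+g_L) + H(g_S−g_L)]/(r−g_L), with H = 10/2 = 5.
P₀ = 8.83 × [(1+0.042) + 5×(0.159−0.042)] / (0.074−0.042)
   = 8.83 × 1.6270 / 0.032 = 448.9503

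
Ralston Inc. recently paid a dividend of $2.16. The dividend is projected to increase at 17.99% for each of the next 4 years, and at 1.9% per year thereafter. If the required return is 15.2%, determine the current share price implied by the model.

$27.39

Two-stage DDM. Project D₁…D_4 at 0.1799, terminal growth 0.019, discount at r = 0.152.
D_1 = 2.5486
D_2 = 3.0071
D_3 = 3.5480
D_4 = 4.1863
Terminal value at t=4: TV = D_5/(r−g) = 4.2659/(0.152−0.019) = 32.0743
P₀ = 2.5486/(1+0.152)^1 + 3.0071/(1+0.152)^2 + 3.5480/(1+0.152)^3 + 4.1863/(1+0.152)^4 + 32.0743/(1+0.152)^4 = 27.3875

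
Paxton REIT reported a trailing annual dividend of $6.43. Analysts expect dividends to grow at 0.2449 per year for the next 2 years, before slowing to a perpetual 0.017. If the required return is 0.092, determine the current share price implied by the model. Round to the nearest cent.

$129.00

Two-stage DDM. Project D₁…D_2 at 0.2449, terminal growth 0.017, discount at r = 0.092.
D_1 = 8.0047
D_2 = 9.9651
Terminal value at t=2: TV = D_3/(r−g) = 10.1345/(0.092−0.017) = 135.1262
P₀ = 8.0047/(1+0.092)^1 + 9.9651/(1+0.092)^2 + 135.1262/(1+0.092)^2 = 129.0038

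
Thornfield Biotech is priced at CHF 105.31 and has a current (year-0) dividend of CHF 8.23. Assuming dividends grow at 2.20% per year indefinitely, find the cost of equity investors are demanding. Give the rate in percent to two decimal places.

10.19%

Rearranging the constant-growth DDM: r = D₁/P₀ + g.
D₁ = 8.23 × (1 + 0.022) = 8.4111.
r = 8.4111 / 105.31 + 0.022 = 0.07987 + 0.022 = 0.10187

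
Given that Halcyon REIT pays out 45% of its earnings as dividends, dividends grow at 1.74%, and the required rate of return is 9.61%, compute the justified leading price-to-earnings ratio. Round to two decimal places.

Justified leading P/E = b/(r−g) = 0.45/(0.0961−0.0174) = 5.7179

5.72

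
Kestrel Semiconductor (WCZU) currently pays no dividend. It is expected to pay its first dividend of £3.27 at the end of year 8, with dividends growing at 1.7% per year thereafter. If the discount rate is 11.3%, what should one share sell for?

Deferred-dividend DDM. At t=7 the remaining stream is a growing perpetuity with first payment D_8 = 3.27.
V_7 = D_8/(r−g) = 3.27/(0.113−0.017) = 34.0625
P₀ = V_7/(1+r)^7 = 34.0625/(1+0.113)^7 = 16.0994

£16.10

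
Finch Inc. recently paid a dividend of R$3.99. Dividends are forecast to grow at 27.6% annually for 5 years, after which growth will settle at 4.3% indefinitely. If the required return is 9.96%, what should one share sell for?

Two-stage DDM. Project D₁…D_5 at 0.276, terminal growth 0.043, discount at r = 0.0996.
D_1 = 5.0912
D_2 = 6.4964
D_3 = 8.2894
D_4 = 10.5773
D_5 = 13.4967
Terminal value at t=5: TV = D_6/(r−g) = 14.0770/(0.0996−0.043) = 248.7105
P₀ = 5.0912/(1+0.0996)^1 + 6.4964/(1+0.0996)^2 + 8.2894/(1+0.0996)^3 + 10.5773/(1+0.0996)^4 + 13.4967/(1+0.0996)^5 + 248.7105/(1+0.0996)^5 = 186.5790

R$186.58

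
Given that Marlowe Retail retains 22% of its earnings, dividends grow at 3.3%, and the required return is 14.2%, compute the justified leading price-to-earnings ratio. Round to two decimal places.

Payout ratio b = 1 − 0.22 = 0.78.
Justified leading P/E = b/(r−g) = 0.78/(0.142−0.033) = 7.1560

7.16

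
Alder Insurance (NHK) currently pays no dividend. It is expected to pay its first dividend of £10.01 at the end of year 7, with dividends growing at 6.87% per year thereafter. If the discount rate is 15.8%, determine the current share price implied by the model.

£46.49

Deferred-dividend DDM. At t=6 the remaining stream is a growing perpetuity with first payment D_7 = 10.01.
V_6 = D_7/(r−g) = 10.01/(0.158−0.0687) = 112.0941
P₀ = V_6/(1+r)^6 = 112.0941/(1+0.158)^6 = 46.4870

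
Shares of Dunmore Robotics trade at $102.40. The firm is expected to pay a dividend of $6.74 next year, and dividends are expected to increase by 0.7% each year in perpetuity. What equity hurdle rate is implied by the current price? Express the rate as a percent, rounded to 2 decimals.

Rearranging the constant-growth DDM: r = D₁/P₀ + g.
r = 6.7400 / 102.40 + 0.007 = 0.06582 + 0.007 = 0.07282

7.28%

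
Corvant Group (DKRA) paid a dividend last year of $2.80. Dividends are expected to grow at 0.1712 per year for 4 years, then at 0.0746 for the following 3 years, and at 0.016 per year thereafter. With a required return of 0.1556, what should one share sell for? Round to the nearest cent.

Three-stage DDM. Project D₁…D_7; terminal Gordon value at t=7 with g = 0.016; discount at r = 0.1556.
D_1 = 3.2794
D_2 = 3.8408
D_3 = 4.4983
D_4 = 5.2684
D_5 = 5.6615
D_6 = 6.0838
D_7 = 6.5377
TV_7 = 6.6423/(0.1556−0.016) = 47.5807
P₀ = Σ Dₜ/(1+r)ᵗ + TV_7/(1+r)^7 = 36.5499

$36.55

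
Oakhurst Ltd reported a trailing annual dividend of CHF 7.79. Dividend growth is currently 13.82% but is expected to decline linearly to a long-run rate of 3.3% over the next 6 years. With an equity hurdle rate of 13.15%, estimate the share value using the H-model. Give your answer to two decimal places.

H-model: P₀ = D₀[(1+g_L) + H(g_S−g_L)]/(r−g_L), with H = 6/2 = 3.
P₀ = 7.79 × [(1+0.033) + 3×(0.1382−0.033)] / (0.1315−0.033)
   = 7.79 × 1.3486 / 0.0985 = 106.6558

CHF 106.66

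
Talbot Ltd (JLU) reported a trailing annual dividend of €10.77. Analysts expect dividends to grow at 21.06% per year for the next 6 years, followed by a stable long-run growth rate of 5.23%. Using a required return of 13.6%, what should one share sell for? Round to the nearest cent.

€279.53

Two-stage DDM. Project D₁…D_6 at 0.2106, terminal growth 0.0523, discount at r = 0.136.
D_1 = 13.0382
D_2 = 15.7840
D_3 = 19.1081
D_4 = 23.1323
D_5 = 28.0039
D_6 = 33.9016
Terminal value at t=6: TV = D_7/(r−g) = 35.6746/(0.136−0.0523) = 426.2200
P₀ = 13.0382/(1+0.136)^1 + 15.7840/(1+0.136)^2 + 19.1081/(1+0.136)^3 + 23.1323/(1+0.136)^4 + 28.0039/(1+0.136)^5 + 33.9016/(1+0.136)^6 + 426.2200/(1+0.136)^6 = 279.5278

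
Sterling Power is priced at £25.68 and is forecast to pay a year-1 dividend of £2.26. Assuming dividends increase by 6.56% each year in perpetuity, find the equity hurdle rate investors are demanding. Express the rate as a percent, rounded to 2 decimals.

Rearranging the constant-growth DDM: r = D₁/P₀ + g.
r = 2.2600 / 25.68 + 0.0656 = 0.08801 + 0.0656 = 0.15361

15.36%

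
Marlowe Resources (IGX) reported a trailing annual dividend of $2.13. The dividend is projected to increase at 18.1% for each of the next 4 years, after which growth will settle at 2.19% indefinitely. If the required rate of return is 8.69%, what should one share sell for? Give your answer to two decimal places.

$57.21

Two-stage DDM. Project D₁…D_4 at 0.181, terminal growth 0.0219, discount at r = 0.0869.
D_1 = 2.5155
D_2 = 2.9708
D_3 = 3.5086
D_4 = 4.1436
Terminal value at t=4: TV = D_5/(r−g) = 4.2344/(0.0869−0.0219) = 65.1440
P₀ = 2.5155/(1+0.0869)^1 + 2.9708/(1+0.0869)^2 + 3.5086/(1+0.0869)^3 + 4.1436/(1+0.0869)^4 + 65.1440/(1+0.0869)^4 = 57.2092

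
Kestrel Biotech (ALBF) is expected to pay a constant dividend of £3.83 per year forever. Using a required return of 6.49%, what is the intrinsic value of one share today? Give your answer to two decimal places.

£59.01

Zero-growth DDM (perpetuity): P₀ = D/r = 3.83 / 0.0649 = 59.0139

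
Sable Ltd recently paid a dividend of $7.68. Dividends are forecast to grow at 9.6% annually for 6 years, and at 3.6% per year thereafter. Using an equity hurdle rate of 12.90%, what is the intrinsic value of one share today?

Two-stage DDM. Project D₁…D_6 at 0.096, terminal growth 0.036, discount at r = 0.129.
D_1 = 8.4173
D_2 = 9.2253
D_3 = 10.1110
D_4 = 11.0816
D_5 = 12.1455
D_6 = 13.3114
Terminal value at t=6: TV = D_7/(r−g) = 13.7906/(0.129−0.036) = 148.2864
P₀ = 8.4173/(1+0.129)^1 + 9.2253/(1+0.129)^2 + 10.1110/(1+0.129)^3 + 11.0816/(1+0.129)^4 + 12.1455/(1+0.129)^5 + 13.3114/(1+0.129)^6 + 148.2864/(1+0.129)^6 = 113.1930

$113.19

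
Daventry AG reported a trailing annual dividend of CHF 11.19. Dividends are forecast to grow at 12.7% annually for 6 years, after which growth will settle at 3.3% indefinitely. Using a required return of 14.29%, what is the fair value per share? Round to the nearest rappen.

Two-stage DDM. Project D₁…D_6 at 0.127, terminal growth 0.033, discount at r = 0.1429.
D_1 = 12.6111
D_2 = 14.2127
D_3 = 16.0178
D_4 = 18.0520
D_5 = 20.3446
D_6 = 22.9284
Terminal value at t=6: TV = D_7/(r−g) = 23.6850/(0.1429−0.033) = 215.5144
P₀ = 12.6111/(1+0.1429)^1 + 14.2127/(1+0.1429)^2 + 16.0178/(1+0.1429)^3 + 18.0520/(1+0.1429)^4 + 20.3446/(1+0.1429)^5 + 22.9284/(1+0.1429)^6 + 215.5144/(1+0.1429)^6 = 160.6457

CHF 160.65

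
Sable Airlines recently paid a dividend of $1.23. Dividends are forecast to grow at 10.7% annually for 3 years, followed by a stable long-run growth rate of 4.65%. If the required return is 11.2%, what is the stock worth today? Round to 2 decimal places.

$23.04

Two-stage DDM. Project D₁…D_3 at 0.107, terminal growth 0.0465, discount at r = 0.112.
D_1 = 1.3616
D_2 = 1.5073
D_3 = 1.6686
Terminal value at t=3: TV = D_4/(r−g) = 1.7462/(0.112−0.0465) = 26.6591
P₀ = 1.3616/(1+0.112)^1 + 1.5073/(1+0.112)^2 + 1.6686/(1+0.112)^3 + 26.6591/(1+0.112)^3 = 23.0449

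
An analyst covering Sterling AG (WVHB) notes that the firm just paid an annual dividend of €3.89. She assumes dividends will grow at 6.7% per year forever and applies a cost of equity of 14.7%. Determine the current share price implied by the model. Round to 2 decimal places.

€51.88

Gordon growth model: P₀ = D₁/(r − g). D₁ = 3.89 × (1 + 0.067) = 4.1506.
P₀ = 4.1506 / (0.147 − 0.067) = 4.1506 / 0.08 = 51.8829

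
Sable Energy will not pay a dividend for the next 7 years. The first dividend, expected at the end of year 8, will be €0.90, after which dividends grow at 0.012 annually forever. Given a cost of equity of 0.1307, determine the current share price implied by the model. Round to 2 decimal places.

Deferred-dividend DDM. At t=7 the remaining stream is a growing perpetuity with first payment D_8 = 0.90.
V_7 = D_8/(r−g) = 0.90/(0.1307−0.012) = 7.5821
P₀ = V_7/(1+r)^7 = 7.5821/(1+0.1307)^7 = 3.2089

€3.21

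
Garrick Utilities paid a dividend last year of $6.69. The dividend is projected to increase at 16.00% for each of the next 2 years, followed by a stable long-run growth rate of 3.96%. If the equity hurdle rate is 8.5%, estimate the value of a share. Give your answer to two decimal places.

Two-stage DDM. Project D₁…D_2 at 0.16, terminal growth 0.0396, discount at r = 0.085.
D_1 = 7.7604
D_2 = 9.0021
Terminal value at t=2: TV = D_3/(r−g) = 9.3585/(0.085−0.0396) = 206.1354
P₀ = 7.7604/(1+0.085)^1 + 9.0021/(1+0.085)^2 + 206.1354/(1+0.085)^2 = 189.9021

$189.90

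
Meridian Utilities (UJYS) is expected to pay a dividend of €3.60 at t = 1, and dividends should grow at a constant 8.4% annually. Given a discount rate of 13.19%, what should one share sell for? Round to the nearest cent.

Gordon growth model: P₀ = D₁/(r − g), with D₁ = 3.60 given directly.
P₀ = 3.6000 / (0.1319 − 0.084) = 3.6000 / 0.0479 = 75.1566

€75.16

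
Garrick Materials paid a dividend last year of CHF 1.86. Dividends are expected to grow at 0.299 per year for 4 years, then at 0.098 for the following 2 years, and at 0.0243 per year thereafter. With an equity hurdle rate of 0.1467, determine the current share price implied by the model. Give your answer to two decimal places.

CHF 39.50

Three-stage DDM. Project D₁…D_6; terminal Gordon value at t=6 with g = 0.0243; discount at r = 0.1467.
D_1 = 2.4161
D_2 = 3.1386
D_3 = 4.0770
D_4 = 5.2960
D_5 = 5.8150
D_6 = 6.3849
TV_6 = 6.5401/(0.1467−0.0243) = 53.4318
P₀ = Σ Dₜ/(1+r)ᵗ + TV_6/(1+r)^6 = 39.5040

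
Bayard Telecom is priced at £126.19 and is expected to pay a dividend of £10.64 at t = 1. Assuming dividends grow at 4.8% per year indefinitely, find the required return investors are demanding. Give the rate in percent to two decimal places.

Rearranging the constant-growth DDM: r = D₁/P₀ + g.
r = 10.6400 / 126.19 + 0.048 = 0.08432 + 0.048 = 0.13232

13.23%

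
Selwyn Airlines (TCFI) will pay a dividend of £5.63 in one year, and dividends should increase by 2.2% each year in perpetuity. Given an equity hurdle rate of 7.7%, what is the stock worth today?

£102.36

Gordon growth model: P₀ = D₁/(r − g), with D₁ = 5.63 given directly.
P₀ = 5.6300 / (0.077 − 0.022) = 5.6300 / 0.055 = 102.3636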